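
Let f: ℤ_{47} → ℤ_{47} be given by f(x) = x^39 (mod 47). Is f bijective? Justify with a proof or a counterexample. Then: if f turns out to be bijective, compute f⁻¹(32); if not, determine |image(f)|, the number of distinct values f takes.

Since 47 is prime, the nonzero elements of ℤ_{47} form a cyclic group of order 46.
As gcd(39, 46) = 1, raising to the 39th power is a bijection on this group: if s^39 ≡ t^39 then (st^{−1})^39 = 1, and the only element of order dividing gcd(39, 46) = 1 is 1, so s = t.
With f(0) = 0 this makes f injective on all of ℤ_{47}, hence bijective (finite equal-size domain and codomain). In particular f is bijective.
Since f is bijective, we find the preimage of 32. The inverse of x ↦ x^39 on (ℤ_{47})^× is x ↦ x^13, because 39·13 = 507 = 11·46 + 1 ≡ 1 (mod 46) and x^{46} = 1 for x ≠ 0 (Fermat). So f⁻¹(32) = 32^13 mod 47.
Repeated squaring mod 47: 32^1 ≡ 32, 32^2 ≡ 32² = 1024 ≡ 37, 32^4 ≡ 37² = 1369 ≡ 6, 32^8 ≡ 6² = 36. Since 13 = 8 + 4 + 1, 32^13 ≡ 36·6·32: 36·6 = 216 ≡ 28, then 28·32 = 896 ≡ 3. So 32^13 ≡ 3 (mod 47).
Hence f⁻¹(32) = 3.

3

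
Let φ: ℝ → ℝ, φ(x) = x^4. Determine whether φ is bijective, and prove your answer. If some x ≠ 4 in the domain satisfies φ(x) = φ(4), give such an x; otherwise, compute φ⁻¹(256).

φ(4) = 256 = (−4)^4 = φ(−4) (since 4 is even), with 4 ≠ −4. So φ is not injective, hence not bijective.
For the follow-up, such an x exists: taking x = −4 ∈ ℝ gives φ(−4) = 256 = φ(4) with −4 ≠ 4.

-4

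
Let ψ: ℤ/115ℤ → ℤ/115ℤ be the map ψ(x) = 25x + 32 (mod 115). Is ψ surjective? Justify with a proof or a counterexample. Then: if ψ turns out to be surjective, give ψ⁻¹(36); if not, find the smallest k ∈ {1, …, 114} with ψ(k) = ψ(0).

Recall that ψ is surjective if every y in the codomain equals ψ(x) for some x in the domain.
Since gcd(25, 115) = 5, we have 25x ≡ 0 (mod 5) for all x, so ψ(x) ≡ 2 (mod 5).
But 0 ≢ 2 (mod 5), so 0 ∈ ℤ/115ℤ has no preimage. Hence ψ is not surjective.
Since ψ is not surjective, we find the least positive k with ψ(k) = ψ(0): this means 25k ≡ 0 (mod 115), i.e. 115 ∣ 25k. Since gcd(25, 115) = 5, dividing through by 5 this holds exactly when 23 ∣ 5k, and as gcd(5, 23) = 1, exactly when 23 ∣ k.
The smallest positive such k is 23.

23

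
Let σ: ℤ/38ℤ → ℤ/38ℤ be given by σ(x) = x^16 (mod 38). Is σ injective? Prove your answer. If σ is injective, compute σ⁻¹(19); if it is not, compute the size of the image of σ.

σ(18): Repeated squaring mod 38: 18^1 ≡ 18, 18^2 ≡ 18² = 324 ≡ 20, 18^4 ≡ 20² = 400 ≡ 20, 18^8 ≡ 20² = 400 ≡ 20, 18^16 ≡ 20² = 400 ≡ 20. So 18^16 ≡ 20 (mod 38).
σ(20): Repeated squaring mod 38: 20^1 ≡ 20, 20^2 ≡ 20² = 400 ≡ 20, 20^4 ≡ 20² = 400 ≡ 20, 20^8 ≡ 20² = 400 ≡ 20, 20^16 ≡ 20² = 400 ≡ 20. So 20^16 ≡ 20 (mod 38).
So σ(18) = σ(20) = 20 while 18 ≠ 20, hence σ is not injective.
Since σ is not injective, we determine |image(σ)|. Computing x^16 mod 38 for each x (by repeated squaring, reducing mod 38 at every step), the values σ(0), σ(1), …, σ(37) are: 0, 1, 24, 17, 6, 35, 28, 7, 30, 23, 4, 11, 26, 9, 16, 25, 36, 5, 20, 19, 20, 5, 36, 25, 16, 9, 26, 11, 4, 23, 30, 7, 28, 35, 6, 17, 24, 1.
The distinct values are {0, 1, 4, 5, 6, 7, 9, 11, 16, 17, 19, 20, 23, 24, 25, 26, 28, 30, 35, 36}; there are 20 of them.

20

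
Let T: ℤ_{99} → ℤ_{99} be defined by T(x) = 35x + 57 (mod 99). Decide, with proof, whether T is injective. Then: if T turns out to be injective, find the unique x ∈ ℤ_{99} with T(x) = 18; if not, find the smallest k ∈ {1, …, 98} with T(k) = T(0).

Recall: T is injective if T(x_1) = T(x_2) implies x_1 = x_2.
If T(x_1) = T(x_2), then 35x_1 ≡ 35x_2 (mod 99). Because gcd(35, 99) = 1, we may cancel 35 to get x_1 ≡ x_2 (mod 99).
So T is injective.
We now compute 35⁻¹ mod 99 explicitly. Euclid's algorithm: 99 = 2·35 + 29, 35 = 1·29 + 6, 29 = 4·6 + 5, 6 = 1·5 + 1; back-substituting gives 1 = 17·35 − 6·99, so 35⁻¹ ≡ 17 (mod 99).
Since T is injective, we compute T⁻¹(18): solve 35x + 57 ≡ 18 (mod 99), i.e. 35x ≡ 60 (mod 99).
Multiplying by 35⁻¹ = 17 gives x ≡ 17·60 = 1020 = 10·99 + 30 ≡ 30 (mod 99).
Check: T(30) = 35·30 + 57 = 1107 = 11·99 + 18 ≡ 18 (mod 99).

30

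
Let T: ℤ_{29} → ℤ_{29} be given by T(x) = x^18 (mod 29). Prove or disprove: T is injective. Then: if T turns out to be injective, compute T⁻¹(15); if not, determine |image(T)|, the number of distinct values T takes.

15

T(14): Repeated squaring mod 29: 14^1 ≡ 14, 14^2 ≡ 14² = 196 ≡ 22, 14^4 ≡ 22² = 484 ≡ 20, 14^8 ≡ 20² = 400 ≡ 23, 14^16 ≡ 23² = 529 ≡ 7. Since 18 = 16 + 2, 14^18 ≡ 7·22: 7·22 = 154 ≡ 9. So 14^18 ≡ 9 (mod 29).
T(15): Repeated squaring mod 29: 15^1 ≡ 15, 15^2 ≡ 15² = 225 ≡ 22, 15^4 ≡ 22² = 484 ≡ 20, 15^8 ≡ 20² = 400 ≡ 23, 15^16 ≡ 23² = 529 ≡ 7. Since 18 = 16 + 2, 15^18 ≡ 7·22: 7·22 = 154 ≡ 9. So 15^18 ≡ 9 (mod 29).
So T(14) = T(15) = 9 while 14 ≠ 15, so T is not injective.
Since T is not injective, we determine |image(T)|. Computing x^18 mod 29 for each x (by repeated squaring, reducing mod 29 at every step), the values T(0), T(1), …, T(28) are: 0, 1, 13, 6, 24, 16, 20, 23, 22, 7, 5, 4, 28, 25, 9, 9, 25, 28, 4, 5, 7, 22, 23, 20, 16, 24, 6, 13, 1.
The distinct values are {0, 1, 4, 5, 6, 7, 9, 13, 16, 20, 22, 23, 24, 25, 28}; there are 15 of them.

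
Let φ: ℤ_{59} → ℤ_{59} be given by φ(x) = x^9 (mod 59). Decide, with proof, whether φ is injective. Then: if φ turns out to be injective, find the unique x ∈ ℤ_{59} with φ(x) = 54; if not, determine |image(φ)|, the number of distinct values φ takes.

Since 59 is prime, the nonzero elements of ℤ_{59} form a cyclic group of order 58.
As gcd(9, 58) = 1, raising to the 9th power is a bijection on this group: if u^9 ≡ v^9 then (uv^{−1})^9 = 1, and the only element of order dividing gcd(9, 58) = 1 is 1, so u = v.
With φ(0) = 0 this makes φ injective on all of ℤ_{59}, hence bijective (finite equal-size domain and codomain). In particular φ is injective.
Since φ is injective, we find the preimage of 54. The inverse of x ↦ x^9 on (ℤ_{59})^× is x ↦ x^13, because 9·13 = 117 = 2·58 + 1 ≡ 1 (mod 58) and x^{58} = 1 for x ≠ 0 (Fermat). So φ⁻¹(54) = 54^13 mod 59.
Repeated squaring mod 59: 54^1 ≡ 54, 54^2 ≡ 54² = 2916 ≡ 25, 54^4 ≡ 25² = 625 ≡ 35, 54^8 ≡ 35² = 1225 ≡ 45. Since 13 = 8 + 4 + 1, 54^13 ≡ 45·35·54: 45·35 = 1575 ≡ 41, then 41·54 = 2214 ≡ 31. So 54^13 ≡ 31 (mod 59).
Hence φ⁻¹(54) = 31.

31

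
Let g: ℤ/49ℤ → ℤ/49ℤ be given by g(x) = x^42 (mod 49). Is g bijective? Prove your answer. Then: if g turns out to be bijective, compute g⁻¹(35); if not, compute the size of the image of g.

2

g(1) = 1^42 = 1.
g(2): Repeated squaring mod 49: 2^1 ≡ 2, 2^2 ≡ 2² = 4, 2^4 ≡ 4² = 16, 2^8 ≡ 16² = 256 ≡ 11, 2^16 ≡ 11² = 121 ≡ 23, 2^32 ≡ 23² = 529 ≡ 39. Since 42 = 32 + 8 + 2, 2^42 ≡ 39·11·4: 39·11 = 429 ≡ 37, then 37·4 = 148 ≡ 1. So 2^42 ≡ 1 (mod 49).
So g(1) = g(2) = 1 while 1 ≠ 2, so g is not injective, hence not bijective.
Since g is not bijective, we determine |image(g)|. Computing x^42 mod 49 for each x (by repeated squaring, reducing mod 49 at every step), the values g(0), g(1), …, g(48) are: 0, 1, 1, 1, 1, 1, 1, 0, 1, 1, 1, 1, 1, 1, 0, 1, 1, 1, 1, 1, 1, 0, 1, 1, 1, 1, 1, 1, 0, 1, 1, 1, 1, 1, 1, 0, 1, 1, 1, 1, 1, 1, 0, 1, 1, 1, 1, 1, 1.
The distinct values are {0, 1}; there are 2 of them.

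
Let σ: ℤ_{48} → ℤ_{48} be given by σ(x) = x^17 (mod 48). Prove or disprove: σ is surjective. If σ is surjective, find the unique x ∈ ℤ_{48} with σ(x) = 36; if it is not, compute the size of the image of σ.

27

σ(0) = 0^17 = 0.
σ(6): Repeated squaring mod 48: 6^1 ≡ 6, 6^2 ≡ 6² = 36, 6^4 ≡ 36² = 1296 ≡ 0, 6^8 ≡ 0² = 0, 6^16 ≡ 0² = 0. Since 17 = 16 + 1, 6^17 ≡ 0·6: 0·6 = 0. So 6^17 ≡ 0 (mod 48).
So σ(0) = σ(6) = 0 while 0 ≠ 6, thus σ is not injective.
A non-injective map from the 48-element set ℤ_{48} to itself takes at most 47 distinct values, so it cannot be surjective. Hence σ is not surjective.
Since σ is not surjective, we determine |image(σ)|. Computing x^17 mod 48 for each x (by repeated squaring, reducing mod 48 at every step), the values σ(0), σ(1), …, σ(47) are: 0, 1, 32, 3, 16, 5, 0, 7, 32, 9, 16, 11, 0, 13, 32, 15, 16, 17, 0, 19, 32, 21, 16, 23, 0, 25, 32, 27, 16, 29, 0, 31, 32, 33, 16, 35, 0, 37, 32, 39, 16, 41, 0, 43, 32, 45, 16, 47.
The distinct values are {0, 1, 3, 5, 7, 9, 11, 13, 15, 16, 17, 19, 21, 23, 25, 27, 29, 31, 32, 33, 35, 37, 39, 41, 43, 45, 47}; there are 27 of them.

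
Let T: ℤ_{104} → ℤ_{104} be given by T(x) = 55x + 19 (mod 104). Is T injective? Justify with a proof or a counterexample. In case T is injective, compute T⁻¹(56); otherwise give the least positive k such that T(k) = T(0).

Suppose T(x_1) = T(x_2) in ℤ_{104}. Then 55x_1 + 19 ≡ 55x_2 + 19 (mod 104), so 55(x_1 − x_2) ≡ 0 (mod 104).
Since gcd(55, 104) = 1, 55 is invertible modulo 104, hence x_1 − x_2 ≡ 0 (mod 104), i.e. x_1 = x_2.
Therefore T is injective.
We now compute 55⁻¹ mod 104 explicitly. Euclid's algorithm: 104 = 1·55 + 49, 55 = 1·49 + 6, 49 = 8·6 + 1; back-substituting gives 1 = 87·55 − 46·104, so 55⁻¹ ≡ 87 (mod 104).
Since T is injective, we find T⁻¹(56): we need 55x ≡ 56 − 19 ≡ 37 (mod 104). Using 55⁻¹ = 87: x ≡ 87·37 = 3219 = 30·104 + 99, so x = 99.
Check: T(99) = 55·99 + 19 = 5464 = 52·104 + 56 ≡ 56 (mod 104).

99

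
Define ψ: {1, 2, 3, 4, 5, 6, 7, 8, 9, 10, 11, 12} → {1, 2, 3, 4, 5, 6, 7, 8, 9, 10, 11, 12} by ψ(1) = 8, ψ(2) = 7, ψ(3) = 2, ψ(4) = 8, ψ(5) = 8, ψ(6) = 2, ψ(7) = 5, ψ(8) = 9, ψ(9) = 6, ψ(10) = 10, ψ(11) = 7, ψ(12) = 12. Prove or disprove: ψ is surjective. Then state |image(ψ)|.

No element maps to 1, so ψ is not surjective.
The image of ψ is {2, 5, 6, 7, 8, 9, 10, 12}, which has 8 elements.

8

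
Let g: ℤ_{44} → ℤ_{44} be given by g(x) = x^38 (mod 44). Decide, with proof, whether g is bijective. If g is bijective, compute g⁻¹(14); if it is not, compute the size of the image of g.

12

g(10): Repeated squaring mod 44: 10^1 ≡ 10, 10^2 ≡ 10² = 100 ≡ 12, 10^4 ≡ 12² = 144 ≡ 12, 10^8 ≡ 12² = 144 ≡ 12, 10^16 ≡ 12² = 144 ≡ 12, 10^32 ≡ 12² = 144 ≡ 12. Since 38 = 32 + 4 + 2, 10^38 ≡ 12·12·12: 12·12 = 144 ≡ 12, then 12·12 = 144 ≡ 12. So 10^38 ≡ 12 (mod 44).
g(12): Repeated squaring mod 44: 12^1 ≡ 12, 12^2 ≡ 12² = 144 ≡ 12, 12^4 ≡ 12² = 144 ≡ 12, 12^8 ≡ 12² = 144 ≡ 12, 12^16 ≡ 12² = 144 ≡ 12, 12^32 ≡ 12² = 144 ≡ 12. Since 38 = 32 + 4 + 2, 12^38 ≡ 12·12·12: 12·12 = 144 ≡ 12, then 12·12 = 144 ≡ 12. So 12^38 ≡ 12 (mod 44).
So g(10) = g(12) = 12 while 10 ≠ 12, hence g is not injective, hence not bijective.
Since g is not bijective, we determine |image(g)|. Computing x^38 mod 44 for each x (by repeated squaring, reducing mod 44 at every step), the values g(0), g(1), …, g(43) are: 0, 1, 36, 5, 20, 37, 4, 9, 16, 25, 12, 33, 12, 25, 16, 9, 4, 37, 20, 5, 36, 1, 0, 1, 36, 5, 20, 37, 4, 9, 16, 25, 12, 33, 12, 25, 16, 9, 4, 37, 20, 5, 36, 1.
The distinct values are {0, 1, 4, 5, 9, 12, 16, 20, 25, 33, 36, 37}; there are 12 of them.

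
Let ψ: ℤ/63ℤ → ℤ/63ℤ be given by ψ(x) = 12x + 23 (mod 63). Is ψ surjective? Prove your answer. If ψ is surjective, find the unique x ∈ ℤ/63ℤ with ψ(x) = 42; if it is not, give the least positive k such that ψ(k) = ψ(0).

21

Since gcd(12, 63) = 3, we have 12x ≡ 0 (mod 3) for all x, so ψ(x) ≡ 2 (mod 3).
But 0 ≢ 2 (mod 3), so 0 ∈ ℤ/63ℤ has no preimage. Therefore ψ is not surjective.
Since ψ is not surjective, we find the least positive k with ψ(k) = ψ(0): this means 12k ≡ 0 (mod 63), i.e. 63 ∣ 12k. Since gcd(12, 63) = 3, dividing through by 3 this holds exactly when 21 ∣ 4k, and as gcd(4, 21) = 1, exactly when 21 ∣ k.
The smallest positive such k is 21.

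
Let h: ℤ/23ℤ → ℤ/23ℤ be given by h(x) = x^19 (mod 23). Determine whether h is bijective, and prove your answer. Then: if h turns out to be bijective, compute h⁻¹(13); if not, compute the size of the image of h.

9

Since 23 is prime, the nonzero elements of ℤ/23ℤ form a cyclic group of order 22.
As gcd(19, 22) = 1, raising to the 19th power is a bijection on this group: if s^19 ≡ t^19 then (st^{−1})^19 = 1, and the only element of order dividing gcd(19, 22) = 1 is 1, so s = t.
With h(0) = 0 this makes h injective on all of ℤ/23ℤ, hence bijective (finite equal-size domain and codomain). In particular h is bijective.
Since h is bijective, we find the preimage of 13. The inverse of x ↦ x^19 on (ℤ/23ℤ)^× is x ↦ x^7, because 19·7 = 133 = 6·22 + 1 ≡ 1 (mod 22) and x^{22} = 1 for x ≠ 0 (Fermat). So h⁻¹(13) = 13^7 mod 23.
Repeated squaring mod 23: 13^1 ≡ 13, 13^2 ≡ 13² = 169 ≡ 8, 13^4 ≡ 8² = 64 ≡ 18. Since 7 = 4 + 2 + 1, 13^7 ≡ 18·8·13: 18·8 = 144 ≡ 6, then 6·13 = 78 ≡ 9. So 13^7 ≡ 9 (mod 23).
Hence h⁻¹(13) = 9.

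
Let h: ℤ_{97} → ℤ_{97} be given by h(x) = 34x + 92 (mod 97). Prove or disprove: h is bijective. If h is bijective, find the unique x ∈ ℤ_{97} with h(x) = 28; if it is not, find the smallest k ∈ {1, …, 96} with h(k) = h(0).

78

Suppose h(a) = h(b) in ℤ_{97}. Then 34a + 92 ≡ 34b + 92 (mod 97), so 34(a − b) ≡ 0 (mod 97).
Since gcd(34, 97) = 1, 34 is invertible modulo 97, thus a − b ≡ 0 (mod 97), i.e. a = b.
We now compute 34⁻¹ mod 97 explicitly. Euclid's algorithm: 97 = 2·34 + 29, 34 = 1·29 + 5, 29 = 5·5 + 4, 5 = 1·4 + 1; back-substituting gives 1 = 20·34 − 7·97, so 34⁻¹ ≡ 20 (mod 97).
Then y ↦ 20(y − 92) is a two-sided inverse to h, so every y ∈ ℤ_{97} has a preimage.
So h is bijective.
Since h is bijective, we find h⁻¹(28): we need 34x ≡ 28 − 92 ≡ 33 (mod 97). Using 34⁻¹ = 20: x ≡ 20·33 = 660 = 6·97 + 78, so x = 78.
Check: h(78) = 34·78 + 92 = 2744 = 28·97 + 28 ≡ 28 (mod 97).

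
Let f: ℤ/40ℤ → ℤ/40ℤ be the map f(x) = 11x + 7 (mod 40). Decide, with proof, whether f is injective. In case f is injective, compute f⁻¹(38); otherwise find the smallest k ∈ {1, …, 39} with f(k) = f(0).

If f(u) = f(v), then 11u ≡ 11v (mod 40). Because gcd(11, 40) = 1, we may cancel 11 to get u ≡ v (mod 40).
Hence f is injective.
We now compute 11⁻¹ mod 40 explicitly. Euclid's algorithm: 40 = 3·11 + 7, 11 = 1·7 + 4, 7 = 1·4 + 3, 4 = 1·3 + 1; back-substituting gives 1 = 11·11 − 3·40, so 11⁻¹ ≡ 11 (mod 40).
Since f is injective, we find f⁻¹(38): we need 11x ≡ 38 − 7 ≡ 31 (mod 40). Using 11⁻¹ = 11: x ≡ 11·31 = 341 = 8·40 + 21, so x = 21.
Check: f(21) = 11·21 + 7 = 238 = 5·40 + 38 ≡ 38 (mod 40).

21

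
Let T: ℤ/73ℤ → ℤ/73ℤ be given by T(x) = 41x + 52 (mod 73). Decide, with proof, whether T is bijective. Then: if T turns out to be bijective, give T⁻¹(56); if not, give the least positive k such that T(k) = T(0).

9

If T(u) = T(v), then 41u ≡ 41v (mod 73). Because gcd(41, 73) = 1, we may cancel 41 to get u ≡ v (mod 73).
We now compute 41⁻¹ mod 73 explicitly. Euclid's algorithm: 73 = 1·41 + 32, 41 = 1·32 + 9, 32 = 3·9 + 5, 9 = 1·5 + 4, 5 = 1·4 + 1; back-substituting gives 1 = 57·41 − 32·73, so 41⁻¹ ≡ 57 (mod 73).
For any y ∈ ℤ/73ℤ, x = 57(y − 52) mod 73 satisfies T(x) = 41·57(y − 52) + 52 ≡ y (since 41·57 ≡ 1 mod 73). So every y has a preimage.
So T is bijective.
Since T is bijective, we find T⁻¹(56): we need 41x ≡ 56 − 52 ≡ 4 (mod 73). Using 41⁻¹ = 57: x ≡ 57·4 = 228 = 3·73 + 9, so x = 9.
Check: T(9) = 41·9 + 52 = 421 = 5·73 + 56 ≡ 56 (mod 73).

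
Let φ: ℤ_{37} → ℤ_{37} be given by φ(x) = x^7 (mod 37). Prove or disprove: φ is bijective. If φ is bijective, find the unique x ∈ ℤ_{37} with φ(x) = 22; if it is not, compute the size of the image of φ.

Since 37 is prime, the nonzero elements of ℤ_{37} form a cyclic group of order 36.
As gcd(7, 36) = 1, raising to the 7th power is a bijection on this group: if s^7 ≡ t^7 then (st^{−1})^7 = 1, and the only element of order dividing gcd(7, 36) = 1 is 1, so s = t.
With φ(0) = 0 this makes φ injective on all of ℤ_{37}, hence bijective (finite equal-size domain and codomain). In particular φ is bijective.
Since φ is bijective, we find the preimage of 22. The inverse of x ↦ x^7 on (ℤ_{37})^× is x ↦ x^31, because 7·31 = 217 = 6·36 + 1 ≡ 1 (mod 36) and x^{36} = 1 for x ≠ 0 (Fermat). So φ⁻¹(22) = 22^31 mod 37.
Repeated squaring mod 37: 22^1 ≡ 22, 22^2 ≡ 22² = 484 ≡ 3, 22^4 ≡ 3² = 9, 22^8 ≡ 9² = 81 ≡ 7, 22^16 ≡ 7² = 49 ≡ 12. Since 31 = 16 + 8 + 4 + 2 + 1, 22^31 ≡ 12·7·9·3·22: 12·7 = 84 ≡ 10, then 10·9 = 90 ≡ 16, then 16·3 = 48 ≡ 11, then 11·22 = 242 ≡ 20. So 22^31 ≡ 20 (mod 37).
Hence φ⁻¹(22) = 20.

20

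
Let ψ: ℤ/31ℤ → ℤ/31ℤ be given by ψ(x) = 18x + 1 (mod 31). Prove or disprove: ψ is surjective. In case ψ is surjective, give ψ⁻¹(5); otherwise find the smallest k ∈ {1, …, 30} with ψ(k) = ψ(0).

14

Since gcd(18, 31) = 1, 18 is invertible modulo 31. Euclid's algorithm: 31 = 1·18 + 13, 18 = 1·13 + 5, 13 = 2·5 + 3, 5 = 1·3 + 2, 3 = 1·2 + 1; back-substituting gives 1 = 19·18 − 11·31, so 18⁻¹ ≡ 19 (mod 31).
Then y ↦ 19(y − 1) is a two-sided inverse to ψ, so every y ∈ ℤ/31ℤ has a preimage.
Thus ψ is surjective.
Since ψ is surjective, we find ψ⁻¹(5): we need 18x ≡ 5 − 1 ≡ 4 (mod 31). Using 18⁻¹ = 19: x ≡ 19·4 = 76 = 2·31 + 14, so x = 14.
Check: ψ(14) = 18·14 + 1 = 253 = 8·31 + 5 ≡ 5 (mod 31).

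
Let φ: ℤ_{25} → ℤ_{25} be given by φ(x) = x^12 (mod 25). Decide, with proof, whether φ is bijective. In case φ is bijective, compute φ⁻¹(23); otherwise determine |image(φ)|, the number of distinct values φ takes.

6

φ(3): Repeated squaring mod 25: 3^1 ≡ 3, 3^2 ≡ 3² = 9, 3^4 ≡ 9² = 81 ≡ 6, 3^8 ≡ 6² = 36 ≡ 11. Since 12 = 8 + 4, 3^12 ≡ 11·6: 11·6 = 66 ≡ 16. So 3^12 ≡ 16 (mod 25).
φ(4): Repeated squaring mod 25: 4^1 ≡ 4, 4^2 ≡ 4² = 16, 4^4 ≡ 16² = 256 ≡ 6, 4^8 ≡ 6² = 36 ≡ 11. Since 12 = 8 + 4, 4^12 ≡ 11·6: 11·6 = 66 ≡ 16. So 4^12 ≡ 16 (mod 25).
So φ(3) = φ(4) = 16 while 3 ≠ 4, thus φ is not injective, hence not bijective.
Since φ is not bijective, we determine |image(φ)|. Computing x^12 mod 25 for each x (by repeated squaring, reducing mod 25 at every step), the values φ(0), φ(1), …, φ(24) are: 0, 1, 21, 16, 16, 0, 11, 1, 11, 6, 0, 21, 6, 6, 21, 0, 6, 11, 1, 11, 0, 16, 16, 21, 1.
The distinct values are {0, 1, 6, 11, 16, 21}; there are 6 of them.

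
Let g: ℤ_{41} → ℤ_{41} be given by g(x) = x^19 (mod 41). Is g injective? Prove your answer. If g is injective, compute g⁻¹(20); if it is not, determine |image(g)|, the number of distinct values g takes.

39

Since 41 is prime, the nonzero elements of ℤ_{41} form a cyclic group of order 40.
As gcd(19, 40) = 1, raising to the 19th power is a bijection on this group: if s^19 ≡ t^19 then (st^{−1})^19 = 1, and the only element of order dividing gcd(19, 40) = 1 is 1, so s = t.
With g(0) = 0 this makes g injective on all of ℤ_{41}, hence bijective (finite equal-size domain and codomain). In particular g is injective.
Since g is injective, we find the preimage of 20. The inverse of x ↦ x^19 on (ℤ_{41})^× is x ↦ x^19, because 19·19 = 361 = 9·40 + 1 ≡ 1 (mod 40) and x^{40} = 1 for x ≠ 0 (Fermat). So g⁻¹(20) = 20^19 mod 41.
Repeated squaring mod 41: 20^1 ≡ 20, 20^2 ≡ 20² = 400 ≡ 31, 20^4 ≡ 31² = 961 ≡ 18, 20^8 ≡ 18² = 324 ≡ 37, 20^16 ≡ 37² = 1369 ≡ 16. Since 19 = 16 + 2 + 1, 20^19 ≡ 16·31·20: 16·31 = 496 ≡ 4, then 4·20 = 80 ≡ 39. So 20^19 ≡ 39 (mod 41).
Hence g⁻¹(20) = 39.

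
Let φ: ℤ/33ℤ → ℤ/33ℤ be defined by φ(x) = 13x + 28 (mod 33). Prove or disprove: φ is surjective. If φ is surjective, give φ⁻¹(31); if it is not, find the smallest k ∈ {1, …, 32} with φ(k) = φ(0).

18

Recall that surjectivity means every element of the codomain has a preimage under φ.
Since gcd(13, 33) = 1, 13 is invertible modulo 33. Euclid's algorithm: 33 = 2·13 + 7, 13 = 1·7 + 6, 7 = 1·6 + 1; back-substituting gives 1 = 28·13 − 11·33, so 13⁻¹ ≡ 28 (mod 33).
Then y ↦ 28(y − 28) is a two-sided inverse to φ, so every y ∈ ℤ/33ℤ has a preimage.
So φ is surjective.
Since φ is surjective, we find φ⁻¹(31): we need 13x ≡ 31 − 28 ≡ 3 (mod 33). Using 13⁻¹ = 28: x ≡ 28·3 = 84 = 2·33 + 18, so x = 18.
Check: φ(18) = 13·18 + 28 = 262 = 7·33 + 31 ≡ 31 (mod 33).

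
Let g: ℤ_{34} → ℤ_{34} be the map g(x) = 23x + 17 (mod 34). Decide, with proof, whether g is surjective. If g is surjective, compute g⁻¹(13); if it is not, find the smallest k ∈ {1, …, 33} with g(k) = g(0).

Recall that g is surjective if every y in the codomain equals g(x) for some x in the domain.
Since gcd(23, 34) = 1, 23 is invertible modulo 34. Euclid's algorithm: 34 = 1·23 + 11, 23 = 2·11 + 1; back-substituting gives 1 = 3·23 − 2·34, so 23⁻¹ ≡ 3 (mod 34).
Then y ↦ 3(y − 17) is a two-sided inverse to g, so every y ∈ ℤ_{34} has a preimage.
Hence g is surjective.
Since g is surjective, we compute g⁻¹(13): solve 23x + 17 ≡ 13 (mod 34), i.e. 23x ≡ 30 (mod 34).
Multiplying by 23⁻¹ = 3 gives x ≡ 3·30 = 90 = 2·34 + 22 ≡ 22 (mod 34).
Check: g(22) = 23·22 + 17 = 523 = 15·34 + 13 ≡ 13 (mod 34).

22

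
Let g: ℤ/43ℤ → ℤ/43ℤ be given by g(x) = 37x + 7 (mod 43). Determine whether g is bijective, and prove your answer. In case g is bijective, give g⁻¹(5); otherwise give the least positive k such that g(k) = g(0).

Suppose g(s) = g(t) in ℤ/43ℤ. Then 37s + 7 ≡ 37t + 7 (mod 43), therefore 37(s − t) ≡ 0 (mod 43).
Since gcd(37, 43) = 1, 37 is invertible modulo 43, therefore s − t ≡ 0 (mod 43), i.e. s = t.
We now compute 37⁻¹ mod 43 explicitly. Euclid's algorithm: 43 = 1·37 + 6, 37 = 6·6 + 1; back-substituting gives 1 = 7·37 − 6·43, so 37⁻¹ ≡ 7 (mod 43).
For any y ∈ ℤ/43ℤ, x = 7(y − 7) mod 43 satisfies g(x) = 37·7(y − 7) + 7 ≡ y (since 37·7 ≡ 1 mod 43). So every y has a preimage.
Therefore g is bijective.
Since g is bijective, we compute g⁻¹(5): solve 37x + 7 ≡ 5 (mod 43), i.e. 37x ≡ 41 (mod 43).
Multiplying by 37⁻¹ = 7 gives x ≡ 7·41 = 287 = 6·43 + 29 ≡ 29 (mod 43).
Check: g(29) = 37·29 + 7 = 1080 = 25·43 + 5 ≡ 5 (mod 43).

29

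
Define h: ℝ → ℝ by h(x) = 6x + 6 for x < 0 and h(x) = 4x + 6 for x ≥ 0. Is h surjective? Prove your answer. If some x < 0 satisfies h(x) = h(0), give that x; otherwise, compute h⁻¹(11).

Both pieces are strictly increasing (slopes 6 and 4), so each is injective on its own interval.
The left piece maps (−∞, 0) onto (−∞, 6); the right piece maps [0, ∞) onto [6, ∞).
These images together cover ℝ, so h is surjective.
Because the two images are disjoint, no x < 0 has h(x) = h(0), so we compute h⁻¹(11): 11 lies in [6, ∞), so solve 4x + 6 = 11: x = (11 − 6)/4 = 5/4.

5/4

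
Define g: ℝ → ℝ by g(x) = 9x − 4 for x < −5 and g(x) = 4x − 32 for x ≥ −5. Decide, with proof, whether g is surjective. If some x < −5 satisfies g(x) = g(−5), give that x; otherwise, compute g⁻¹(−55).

-16/3

Both pieces are strictly increasing (slopes 9 and 4), so each is injective on its own interval.
The left piece maps (−∞, −5) onto (−∞, −49); the right piece maps [−5, ∞) onto [−52, ∞).
The union (−∞, −49) ∪ [−52, ∞) covers ℝ, so g is surjective.
For the follow-up: the images overlap, so an x < −5 with g(x) = g(−5) exists. g(−5) = −52; solving 9x − 4 = −52 for x < −5 gives x = (−52 + 4)/9 = −16/3.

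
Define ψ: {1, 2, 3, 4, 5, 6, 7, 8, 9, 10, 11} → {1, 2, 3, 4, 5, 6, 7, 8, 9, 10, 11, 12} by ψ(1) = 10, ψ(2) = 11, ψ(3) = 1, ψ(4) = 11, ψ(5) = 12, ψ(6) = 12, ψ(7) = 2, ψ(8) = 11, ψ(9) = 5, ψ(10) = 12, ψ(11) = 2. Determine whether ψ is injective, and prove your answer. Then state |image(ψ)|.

ψ(2) = 11 = ψ(4) with 2 ≠ 4, so ψ is not injective.
The image of ψ is {1, 2, 5, 10, 11, 12}, which has 6 elements.

6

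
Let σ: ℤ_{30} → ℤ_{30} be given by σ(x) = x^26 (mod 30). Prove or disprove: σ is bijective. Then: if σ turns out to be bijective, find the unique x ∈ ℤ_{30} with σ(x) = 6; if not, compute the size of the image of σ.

σ(2): Repeated squaring mod 30: 2^1 ≡ 2, 2^2 ≡ 2² = 4, 2^4 ≡ 4² = 16, 2^8 ≡ 16² = 256 ≡ 16, 2^16 ≡ 16² = 256 ≡ 16. Since 26 = 16 + 8 + 2, 2^26 ≡ 16·16·4: 16·16 = 256 ≡ 16, then 16·4 = 64 ≡ 4. So 2^26 ≡ 4 (mod 30).
σ(8): Repeated squaring mod 30: 8^1 ≡ 8, 8^2 ≡ 8² = 64 ≡ 4, 8^4 ≡ 4² = 16, 8^8 ≡ 16² = 256 ≡ 16, 8^16 ≡ 16² = 256 ≡ 16. Since 26 = 16 + 8 + 2, 8^26 ≡ 16·16·4: 16·16 = 256 ≡ 16, then 16·4 = 64 ≡ 4. So 8^26 ≡ 4 (mod 30).
So σ(2) = σ(8) = 4 while 2 ≠ 8, so σ is not injective, hence not bijective.
Since σ is not bijective, we determine |image(σ)|. Computing x^26 mod 30 for each x (by repeated squaring, reducing mod 30 at every step), the values σ(0), σ(1), …, σ(29) are: 0, 1, 4, 9, 16, 25, 6, 19, 4, 21, 10, 1, 24, 19, 16, 15, 16, 19, 24, 1, 10, 21, 4, 19, 6, 25, 16, 9, 4, 1.
The distinct values are {0, 1, 4, 6, 9, 10, 15, 16, 19, 21, 24, 25}; there are 12 of them.

12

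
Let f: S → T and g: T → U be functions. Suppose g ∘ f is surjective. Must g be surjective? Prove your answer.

Let c ∈ U. Since g ∘ f is surjective, some a ∈ S has g(f(a)) = c. Then b = f(a) ∈ T satisfies g(b) = c. So g is surjective.

surjective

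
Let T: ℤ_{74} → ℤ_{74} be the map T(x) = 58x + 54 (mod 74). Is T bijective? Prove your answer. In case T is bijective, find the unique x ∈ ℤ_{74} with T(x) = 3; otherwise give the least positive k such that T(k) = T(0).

37

Recall: injectivity means: for all u, v in the domain, T(u) = T(v) implies u = v.
We have gcd(58, 74) = 2 > 1. Taking u = 0 and v = 37: T(0) = 54 and T(37) = 58·37 + 54 = 2200 ≡ 54 (mod 74).
So T(0) = T(37) while 0 ≠ 37, therefore T is not injective, hence not bijective.
Since T is not bijective, we find the least positive k with T(k) = T(0): this means 58k ≡ 0 (mod 74), i.e. 74 ∣ 58k. Since gcd(58, 74) = 2, dividing through by 2 this holds exactly when 37 ∣ 29k, and as gcd(29, 37) = 1, exactly when 37 ∣ k.
The smallest positive such k is 37.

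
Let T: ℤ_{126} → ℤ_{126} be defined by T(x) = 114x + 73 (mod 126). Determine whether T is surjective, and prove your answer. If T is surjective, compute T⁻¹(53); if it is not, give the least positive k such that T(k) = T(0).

21

Since gcd(114, 126) = 6, we have 114x ≡ 0 (mod 6) for all x, so T(x) ≡ 1 (mod 6).
But 0 ≢ 1 (mod 6), so 0 ∈ ℤ_{126} has no preimage. So T is not surjective.
Since T is not surjective, we find the least positive k with T(k) = T(0): this means 114k ≡ 0 (mod 126), i.e. 126 ∣ 114k. Since gcd(114, 126) = 6, dividing through by 6 this holds exactly when 21 ∣ 19k, and as gcd(19, 21) = 1, exactly when 21 ∣ k.
The smallest positive such k is 21.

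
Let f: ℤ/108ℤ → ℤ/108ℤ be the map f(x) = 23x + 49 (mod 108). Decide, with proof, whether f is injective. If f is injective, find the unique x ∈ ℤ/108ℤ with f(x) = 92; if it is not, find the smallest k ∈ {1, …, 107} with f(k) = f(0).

By definition, injectivity means: for all s, t in the domain, f(s) = f(t) implies s = t.
Suppose f(s) = f(t) in ℤ/108ℤ. Then 23s + 49 ≡ 23t + 49 (mod 108), thus 23(s − t) ≡ 0 (mod 108).
Since gcd(23, 108) = 1, 23 is invertible modulo 108, thus s − t ≡ 0 (mod 108), i.e. s = t.
Thus f is injective.
We now compute 23⁻¹ mod 108 explicitly. Euclid's algorithm: 108 = 4·23 + 16, 23 = 1·16 + 7, 16 = 2·7 + 2, 7 = 3·2 + 1; back-substituting gives 1 = 47·23 − 10·108, so 23⁻¹ ≡ 47 (mod 108).
Since f is injective, we compute f⁻¹(92): solve 23x + 49 ≡ 92 (mod 108), i.e. 23x ≡ 43 (mod 108).
Multiplying by 23⁻¹ = 47 gives x ≡ 47·43 = 2021 = 18·108 + 77 ≡ 77 (mod 108).
Check: f(77) = 23·77 + 49 = 1820 = 16·108 + 92 ≡ 92 (mod 108).

77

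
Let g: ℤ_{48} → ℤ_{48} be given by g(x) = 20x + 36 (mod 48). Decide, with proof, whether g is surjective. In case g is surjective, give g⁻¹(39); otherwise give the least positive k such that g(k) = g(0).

12

Since gcd(20, 48) = 4, we have 20x ≡ 0 (mod 4) for all x, so g(x) ≡ 0 (mod 4).
But 1 ≢ 0 (mod 4), so 1 ∈ ℤ_{48} has no preimage. Thus g is not surjective.
Since g is not surjective, we find the least positive k with g(k) = g(0): this means 20k ≡ 0 (mod 48), i.e. 48 ∣ 20k. Since gcd(20, 48) = 4, dividing through by 4 this holds exactly when 12 ∣ 5k, and as gcd(5, 12) = 1, exactly when 12 ∣ k.
The smallest positive such k is 12.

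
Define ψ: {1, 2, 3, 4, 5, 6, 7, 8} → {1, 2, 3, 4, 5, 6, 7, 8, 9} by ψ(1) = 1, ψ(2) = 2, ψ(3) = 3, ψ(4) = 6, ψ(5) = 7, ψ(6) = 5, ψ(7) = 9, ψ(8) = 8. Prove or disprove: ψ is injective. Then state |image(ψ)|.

The values ψ(1), …, ψ(8) are 1, 2, 3, 6, 7, 5, 9, 8 — all distinct.
So ψ(u) = ψ(v) only when u = v, and ψ is injective.
The image of ψ is {1, 2, 3, 5, 6, 7, 8, 9}, which has 8 elements.

8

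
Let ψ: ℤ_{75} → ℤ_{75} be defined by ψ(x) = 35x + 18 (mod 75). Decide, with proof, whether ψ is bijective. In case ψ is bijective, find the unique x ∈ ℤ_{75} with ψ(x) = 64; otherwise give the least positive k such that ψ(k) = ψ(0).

We have gcd(35, 75) = 5 > 1. Taking s = 0 and t = 15: ψ(0) = 18 and ψ(15) = 35·15 + 18 = 543 ≡ 18 (mod 75).
So ψ(0) = ψ(15) while 0 ≠ 15, thus ψ is not injective, hence not bijective.
Since ψ is not bijective, we find the least positive k with ψ(k) = ψ(0): this means 35k ≡ 0 (mod 75), i.e. 75 ∣ 35k. Since gcd(35, 75) = 5, dividing through by 5 this holds exactly when 15 ∣ 7k, and as gcd(7, 15) = 1, exactly when 15 ∣ k.
The smallest positive such k is 15.

15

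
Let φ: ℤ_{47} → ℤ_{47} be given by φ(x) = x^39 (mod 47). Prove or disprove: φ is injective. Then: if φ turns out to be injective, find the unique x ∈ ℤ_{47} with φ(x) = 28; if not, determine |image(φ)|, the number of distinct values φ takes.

Since 47 is prime, the nonzero elements of ℤ_{47} form a cyclic group of order 46.
As gcd(39, 46) = 1, raising to the 39th power is a bijection on this group: if x_1^39 ≡ x_2^39 then (x_1x_2^{−1})^39 = 1, and the only element of order dividing gcd(39, 46) = 1 is 1, so x_1 = x_2.
With φ(0) = 0 this makes φ injective on all of ℤ_{47}, hence bijective (finite equal-size domain and codomain). In particular φ is injective.
Since φ is injective, we find the preimage of 28. The inverse of x ↦ x^39 on (ℤ_{47})^× is x ↦ x^13, because 39·13 = 507 = 11·46 + 1 ≡ 1 (mod 46) and x^{46} = 1 for x ≠ 0 (Fermat). So φ⁻¹(28) = 28^13 mod 47.
Repeated squaring mod 47: 28^1 ≡ 28, 28^2 ≡ 28² = 784 ≡ 32, 28^4 ≡ 32² = 1024 ≡ 37, 28^8 ≡ 37² = 1369 ≡ 6. Since 13 = 8 + 4 + 1, 28^13 ≡ 6·37·28: 6·37 = 222 ≡ 34, then 34·28 = 952 ≡ 12. So 28^13 ≡ 12 (mod 47).
Hence φ⁻¹(28) = 12.

12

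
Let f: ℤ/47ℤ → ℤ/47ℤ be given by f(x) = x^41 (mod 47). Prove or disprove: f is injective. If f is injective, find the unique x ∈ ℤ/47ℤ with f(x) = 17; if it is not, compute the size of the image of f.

21

Since 47 is prime, the nonzero elements of ℤ/47ℤ form a cyclic group of order 46.
As gcd(41, 46) = 1, raising to the 41st power is a bijection on this group: if a^41 ≡ b^41 then (ab^{−1})^41 = 1, and the only element of order dividing gcd(41, 46) = 1 is 1, so a = b.
With f(0) = 0 this makes f injective on all of ℤ/47ℤ, hence bijective (finite equal-size domain and codomain). In particular f is injective.
Since f is injective, we find the preimage of 17. The inverse of x ↦ x^41 on (ℤ/47ℤ)^× is x ↦ x^9, because 41·9 = 369 = 8·46 + 1 ≡ 1 (mod 46) and x^{46} = 1 for x ≠ 0 (Fermat). So f⁻¹(17) = 17^9 mod 47.
Repeated squaring mod 47: 17^1 ≡ 17, 17^2 ≡ 17² = 289 ≡ 7, 17^4 ≡ 7² = 49 ≡ 2, 17^8 ≡ 2² = 4. Since 9 = 8 + 1, 17^9 ≡ 4·17: 4·17 = 68 ≡ 21. So 17^9 ≡ 21 (mod 47).
Hence f⁻¹(17) = 21.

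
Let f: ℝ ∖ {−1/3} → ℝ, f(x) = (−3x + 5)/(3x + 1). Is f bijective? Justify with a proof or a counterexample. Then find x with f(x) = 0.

If f(x) = −1, cross-multiplying gives 3(−3x + 5) = −3(3x + 1), which simplifies to 15 = −3 — false.  So −1 has no preimage and f is not surjective.
Therefore f is not bijective.
Solving f(x) = 0: cross-multiplying gives −3x + 5 = 0(3x + 1), which rearranges to −3x = −5, so x = 5/3.

5/3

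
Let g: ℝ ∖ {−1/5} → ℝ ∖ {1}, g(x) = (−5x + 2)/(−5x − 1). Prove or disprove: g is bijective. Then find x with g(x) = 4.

-2/5

Suppose g(u) = g(v). Cross-multiplying: (−5u + 2)(−5v − 1) = (−5v + 2)(−5u − 1).
Expanding both sides and cancelling the symmetric terms leaves 15·(u − v) = 0. Since 15 ≠ 0, u = v. Therefore g is injective.
For any y ≠ 1, solving y(−5x − 1) = −5x + 2 for x gives a well-defined x ≠ −1/5. So g is surjective.
So g is bijective.
Solving g(x) = 4: cross-multiplying gives −5x + 2 = 4(−5x − 1), which rearranges to 15x = −6, so x = −2/5.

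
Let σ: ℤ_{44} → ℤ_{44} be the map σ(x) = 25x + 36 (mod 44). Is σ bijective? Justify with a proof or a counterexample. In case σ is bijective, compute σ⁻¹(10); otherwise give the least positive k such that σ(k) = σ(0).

6

Suppose σ(u) = σ(v) in ℤ_{44}. Then 25u + 36 ≡ 25v + 36 (mod 44), hence 25(u − v) ≡ 0 (mod 44).
Since gcd(25, 44) = 1, 25 is invertible modulo 44, hence u − v ≡ 0 (mod 44), i.e. u = v.
We now compute 25⁻¹ mod 44 explicitly. Euclid's algorithm: 44 = 1·25 + 19, 25 = 1·19 + 6, 19 = 3·6 + 1; back-substituting gives 1 = 37·25 − 21·44, so 25⁻¹ ≡ 37 (mod 44).
Then y ↦ 37(y − 36) is a two-sided inverse to σ, so every y ∈ ℤ_{44} has a preimage.
Therefore σ is bijective.
Since σ is bijective, we compute σ⁻¹(10): solve 25x + 36 ≡ 10 (mod 44), i.e. 25x ≡ 18 (mod 44).
Multiplying by 25⁻¹ = 37 gives x ≡ 37·18 = 666 = 15·44 + 6 ≡ 6 (mod 44).
Check: σ(6) = 25·6 + 36 = 186 = 4·44 + 10 ≡ 10 (mod 44).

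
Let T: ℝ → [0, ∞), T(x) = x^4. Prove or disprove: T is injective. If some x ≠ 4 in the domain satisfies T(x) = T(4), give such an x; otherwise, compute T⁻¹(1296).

-4

T(4) = 256 = (−4)^4 = T(−4) (since 4 is even), with 4 ≠ −4. So T is not injective.
For the follow-up, such an x exists: taking x = −4 ∈ ℝ gives T(−4) = 256 = T(4) with −4 ≠ 4.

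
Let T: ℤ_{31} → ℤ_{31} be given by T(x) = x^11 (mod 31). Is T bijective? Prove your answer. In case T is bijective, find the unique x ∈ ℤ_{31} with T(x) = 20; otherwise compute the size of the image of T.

Since 31 is prime, the nonzero elements of ℤ_{31} form a cyclic group of order 30.
As gcd(11, 30) = 1, raising to the 11th power is a bijection on this group: if s^11 ≡ t^11 then (st^{−1})^11 = 1, and the only element of order dividing gcd(11, 30) = 1 is 1, so s = t.
With T(0) = 0 this makes T injective on all of ℤ_{31}, hence bijective (finite equal-size domain and codomain). In particular T is bijective.
Since T is bijective, we find the preimage of 20. The inverse of x ↦ x^11 on (ℤ_{31})^× is x ↦ x^11, because 11·11 = 121 = 4·30 + 1 ≡ 1 (mod 30) and x^{30} = 1 for x ≠ 0 (Fermat). So T⁻¹(20) = 20^11 mod 31.
Repeated squaring mod 31: 20^1 ≡ 20, 20^2 ≡ 20² = 400 ≡ 28, 20^4 ≡ 28² = 784 ≡ 9, 20^8 ≡ 9² = 81 ≡ 19. Since 11 = 8 + 2 + 1, 20^11 ≡ 19·28·20: 19·28 = 532 ≡ 5, then 5·20 = 100 ≡ 7. So 20^11 ≡ 7 (mod 31).
Hence T⁻¹(20) = 7.

7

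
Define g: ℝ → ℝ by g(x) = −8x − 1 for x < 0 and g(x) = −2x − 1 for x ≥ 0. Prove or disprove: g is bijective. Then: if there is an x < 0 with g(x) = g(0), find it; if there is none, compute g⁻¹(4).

-5/8

Both pieces are strictly decreasing (slopes −8 and −2), so each is injective on its own interval.
The left piece maps (−∞, 0) onto (−1, ∞); the right piece maps [0, ∞) onto (−∞, −1].
Since −1 = −1, the images partition ℝ: g is injective and surjective, hence bijective.
Because the two images are disjoint, no x < 0 has g(x) = g(0), so we compute g⁻¹(4): 4 lies in (−1, ∞), so solve −8x − 1 = 4: x = (4 + 1)/(−8) = −5/8.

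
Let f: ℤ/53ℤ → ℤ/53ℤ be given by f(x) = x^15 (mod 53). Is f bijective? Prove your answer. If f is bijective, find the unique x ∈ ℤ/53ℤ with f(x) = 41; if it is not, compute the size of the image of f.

8

Since 53 is prime, the nonzero elements of ℤ/53ℤ form a cyclic group of order 52.
As gcd(15, 52) = 1, raising to the 15th power is a bijection on this group: if s^15 ≡ t^15 then (st^{−1})^15 = 1, and the only element of order dividing gcd(15, 52) = 1 is 1, so s = t.
With f(0) = 0 this makes f injective on all of ℤ/53ℤ, hence bijective (finite equal-size domain and codomain). In particular f is bijective.
Since f is bijective, we find the preimage of 41. The inverse of x ↦ x^15 on (ℤ/53ℤ)^× is x ↦ x^7, because 15·7 = 105 = 2·52 + 1 ≡ 1 (mod 52) and x^{52} = 1 for x ≠ 0 (Fermat). So f⁻¹(41) = 41^7 mod 53.
Repeated squaring mod 53: 41^1 ≡ 41, 41^2 ≡ 41² = 1681 ≡ 38, 41^4 ≡ 38² = 1444 ≡ 13. Since 7 = 4 + 2 + 1, 41^7 ≡ 13·38·41: 13·38 = 494 ≡ 17, then 17·41 = 697 ≡ 8. So 41^7 ≡ 8 (mod 53).
Hence f⁻¹(41) = 8.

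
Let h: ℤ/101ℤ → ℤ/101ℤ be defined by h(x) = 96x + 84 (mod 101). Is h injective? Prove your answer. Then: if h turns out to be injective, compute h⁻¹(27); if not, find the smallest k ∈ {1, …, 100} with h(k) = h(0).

Suppose h(x_1) = h(x_2) in ℤ/101ℤ. Then 96x_1 + 84 ≡ 96x_2 + 84 (mod 101), hence 96(x_1 − x_2) ≡ 0 (mod 101).
Since gcd(96, 101) = 1, 96 is invertible modulo 101, therefore x_1 − x_2 ≡ 0 (mod 101), i.e. x_1 = x_2.
Hence h is injective.
We now compute 96⁻¹ mod 101 explicitly. Euclid's algorithm: 101 = 1·96 + 5, 96 = 19·5 + 1; back-substituting gives 1 = 20·96 − 19·101, so 96⁻¹ ≡ 20 (mod 101).
Since h is injective, we find h⁻¹(27): we need 96x ≡ 27 − 84 ≡ 44 (mod 101). Using 96⁻¹ = 20: x ≡ 20·44 = 880 = 8·101 + 72, so x = 72.
Check: h(72) = 96·72 + 84 = 6996 = 69·101 + 27 ≡ 27 (mod 101).

72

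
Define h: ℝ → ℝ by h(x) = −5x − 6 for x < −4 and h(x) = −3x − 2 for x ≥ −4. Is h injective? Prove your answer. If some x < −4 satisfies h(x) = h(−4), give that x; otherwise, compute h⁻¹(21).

-27/5

Both pieces are strictly decreasing (slopes −5 and −3), so each is injective on its own interval.
The left piece maps (−∞, −4) onto (14, ∞); the right piece maps [−4, ∞) onto (−∞, 10].
These images are disjoint, so no value is attained by both pieces. Therefore h is injective.
Because the two images are disjoint, no x < −4 has h(x) = h(−4), so we compute h⁻¹(21): 21 lies in (14, ∞), so solve −5x − 6 = 21: x = (21 + 6)/(−5) = −27/5.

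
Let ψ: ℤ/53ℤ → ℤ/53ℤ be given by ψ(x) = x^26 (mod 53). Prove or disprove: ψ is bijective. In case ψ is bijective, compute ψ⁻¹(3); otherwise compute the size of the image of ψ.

3

ψ(2): Repeated squaring mod 53: 2^1 ≡ 2, 2^2 ≡ 2² = 4, 2^4 ≡ 4² = 16, 2^8 ≡ 16² = 256 ≡ 44, 2^16 ≡ 44² = 1936 ≡ 28. Since 26 = 16 + 8 + 2, 2^26 ≡ 28·44·4: 28·44 = 1232 ≡ 13, then 13·4 = 52. So 2^26 ≡ 52 (mod 53).
ψ(3): Repeated squaring mod 53: 3^1 ≡ 3, 3^2 ≡ 3² = 9, 3^4 ≡ 9² = 81 ≡ 28, 3^8 ≡ 28² = 784 ≡ 42, 3^16 ≡ 42² = 1764 ≡ 15. Since 26 = 16 + 8 + 2, 3^26 ≡ 15·42·9: 15·42 = 630 ≡ 47, then 47·9 = 423 ≡ 52. So 3^26 ≡ 52 (mod 53).
So ψ(2) = ψ(3) = 52 while 2 ≠ 3, therefore ψ is not injective, hence not bijective.
Since ψ is not bijective, we determine |image(ψ)|. Computing x^26 mod 53 for each x (by repeated squaring, reducing mod 53 at every step), the values ψ(0), ψ(1), …, ψ(52) are: 0, 1, 52, 52, 1, 52, 1, 1, 52, 1, 1, 1, 52, 1, 52, 1, 1, 1, 52, 52, 52, 52, 52, 52, 1, 1, 52, 52, 1, 1, 52, 52, 52, 52, 52, 52, 1, 1, 1, 52, 1, 52, 1, 1, 1, 52, 1, 1, 52, 1, 52, 52, 1.
The distinct values are {0, 1, 52}; there are 3 of them.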